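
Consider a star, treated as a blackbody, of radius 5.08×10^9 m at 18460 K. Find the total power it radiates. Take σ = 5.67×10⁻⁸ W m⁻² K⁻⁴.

A = 4πr² = 4π × (5.08×10^9)² = 3.24×10^20 m².
P = σAT⁴ = 5.67×10⁻⁸ × 3.24×10^20 × (18460)⁴ = 5.67×10⁻⁸ × 3.24×10^20 × 1.16×10^17.
P = 2.14×10^30 W.

P ≈ 2.14×10^30 W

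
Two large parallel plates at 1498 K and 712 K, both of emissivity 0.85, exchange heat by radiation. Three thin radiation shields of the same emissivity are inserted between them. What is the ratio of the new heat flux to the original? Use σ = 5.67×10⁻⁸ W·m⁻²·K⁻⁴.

ratio ≈ 0.250

With N identical shields there are N+1 = 4 gaps in series, each with the same radiative resistance, so the flux falls to 1/(N+1) of its unshielded value.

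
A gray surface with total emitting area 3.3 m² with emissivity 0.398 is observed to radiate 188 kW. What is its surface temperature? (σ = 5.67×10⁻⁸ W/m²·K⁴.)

T ≈ 1260 K

From P = εσAT⁴, T = (P / εσA)^(1/4) = (1.88×10^5 / (0.398 × 5.67×10⁻⁸ × 3.30))^(1/4).
T = (2.52×10^12)^(1/4) = 1260 K.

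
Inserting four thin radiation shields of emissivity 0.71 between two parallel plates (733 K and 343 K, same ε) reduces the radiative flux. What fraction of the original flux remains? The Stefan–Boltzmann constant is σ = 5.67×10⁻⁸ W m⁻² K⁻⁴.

ratio ≈ 0.200

With N identical shields there are N+1 = 5 gaps in series, each with the same radiative resistance, so the flux falls to 1/(N+1) of its unshielded value.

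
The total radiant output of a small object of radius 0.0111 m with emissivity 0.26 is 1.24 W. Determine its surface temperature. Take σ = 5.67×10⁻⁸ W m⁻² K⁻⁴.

T ≈ 483 K

A = 4πr² = 4π × (0.0111)² = 1.55×10^-3 m².
From P = εσAT⁴, T = (P / εσA)^(1/4) = (1.24 / (0.26 × 5.67×10⁻⁸ × 1.55×10^-3))^(1/4).
T = (5.43×10^10)^(1/4) = 483 K.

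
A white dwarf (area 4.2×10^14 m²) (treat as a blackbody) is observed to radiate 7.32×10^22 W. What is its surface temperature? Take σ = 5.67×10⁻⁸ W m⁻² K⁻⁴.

From P = σAT⁴, T = (P / σA)^(1/4) = (7.32×10^22 / (5.67×10⁻⁸ × 4.20×10^14))^(1/4).
T = (3.07×10^15)^(1/4) = 7450 K.

T ≈ 7450 K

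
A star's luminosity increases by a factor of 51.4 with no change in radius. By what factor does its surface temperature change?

P ∝ T⁴ ⇒ T ∝ P^(1/4), so T scales by (51.4)^(1/4) = 2.68.

factor ≈ 2.68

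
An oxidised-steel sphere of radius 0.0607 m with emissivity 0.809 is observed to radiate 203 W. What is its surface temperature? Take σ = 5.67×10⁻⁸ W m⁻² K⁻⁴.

T ≈ 556 K

A = 4πr² = 4π × (0.0607)² = 0.0463 m².
From P = εσAT⁴, T = (P / εσA)^(1/4) = (203 / (0.809 × 5.67×10⁻⁸ × 0.0463))^(1/4).
T = (9.56×10^10)^(1/4) = 556 K.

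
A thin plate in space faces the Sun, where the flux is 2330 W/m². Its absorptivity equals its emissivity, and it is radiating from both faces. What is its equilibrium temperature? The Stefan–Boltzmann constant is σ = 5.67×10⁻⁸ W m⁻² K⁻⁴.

Absorbed flux αS = emitted flux 2εσT⁴ per unit area; with α = ε this gives T = (S/2σ)^(1/4).
T = (2330 / (2 × 5.67×10⁻⁸))^(1/4) = (2.05×10^10)^(1/4).
T = 379 K.

T ≈ 379 K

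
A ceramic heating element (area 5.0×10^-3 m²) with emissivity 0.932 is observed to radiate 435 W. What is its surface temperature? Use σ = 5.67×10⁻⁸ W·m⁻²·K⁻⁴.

T ≈ 1130 K

From P = εσAT⁴, T = (P / εσA)^(1/4) = (435 / (0.932 × 5.67×10⁻⁸ × 5.00×10^-3))^(1/4).
T = (1.65×10^12)^(1/4) = 1130 K.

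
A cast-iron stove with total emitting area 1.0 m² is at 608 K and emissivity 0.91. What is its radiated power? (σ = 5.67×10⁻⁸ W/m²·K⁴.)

P = εσAT⁴ = 0.91 × 5.67×10⁻⁸ × 1.00 × (608)⁴ = 0.91 × 5.67×10⁻⁸ × 1.00 × 1.37×10^11.
P = 7050 W.

P ≈ 7050 W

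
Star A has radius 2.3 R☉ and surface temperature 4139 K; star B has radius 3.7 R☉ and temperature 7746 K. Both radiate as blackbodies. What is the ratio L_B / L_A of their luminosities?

L_B/L_A ≈ 31.7

L = 4πR²σT⁴ ∝ R²T⁴, so L_B/L_A = (3.7/2.3)² × (7746/4139)⁴ = 2.59 × 12.3 = 31.7.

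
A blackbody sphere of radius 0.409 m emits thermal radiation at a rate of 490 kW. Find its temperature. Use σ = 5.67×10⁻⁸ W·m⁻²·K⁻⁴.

A = 4πr² = 4π × (0.409)² = 2.10 m².
From P = σAT⁴, T = (P / σA)^(1/4) = (4.90×10^5 / (5.67×10⁻⁸ × 2.10))^(1/4).
T = (4.11×10^12)^(1/4) = 1420 K.

T ≈ 1420 K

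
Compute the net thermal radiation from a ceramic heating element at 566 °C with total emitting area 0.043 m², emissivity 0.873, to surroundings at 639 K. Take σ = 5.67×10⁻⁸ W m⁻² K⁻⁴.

Convert: 566 °C = 839 K.
Q = εσA(T⁴ − T_s⁴). T⁴ − T_s⁴ = (839)⁴ − (639)⁴ = 4.96×10^11 − 1.67×10^11 = 3.29×10^11 K⁴.
Q = 0.873 × 5.67×10⁻⁸ × 0.0430 × 3.29×10^11 = 700 W.

Q ≈ 700 W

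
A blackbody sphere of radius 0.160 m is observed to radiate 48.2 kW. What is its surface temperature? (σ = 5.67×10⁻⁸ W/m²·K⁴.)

T ≈ 1270 K

A = 4πr² = 4π × (0.160)² = 0.322 m².
From P = σAT⁴, T = (P / σA)^(1/4) = (48200 / (5.67×10⁻⁸ × 0.322))^(1/4).
T = (2.64×10^12)^(1/4) = 1270 K.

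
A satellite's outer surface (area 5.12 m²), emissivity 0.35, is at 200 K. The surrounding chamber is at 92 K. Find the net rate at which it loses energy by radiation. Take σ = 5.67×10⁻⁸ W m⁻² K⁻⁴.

Q ≈ 155 W

Q = εσA(T⁴ − T_s⁴). T⁴ − T_s⁴ = (200)⁴ − (92)⁴ = 1.60×10^9 − 7.16×10^7 = 1.53×10^9 K⁴.
Q = 0.35 × 5.67×10⁻⁸ × 5.12 × 1.53×10^9 = 155 W.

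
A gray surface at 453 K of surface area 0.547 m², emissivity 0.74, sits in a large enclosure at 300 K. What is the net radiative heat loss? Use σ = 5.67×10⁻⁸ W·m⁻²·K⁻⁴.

Q = εσA(T⁴ − T_s⁴). T⁴ − T_s⁴ = (453)⁴ − (300)⁴ = 4.21×10^10 − 8.10×10^9 = 3.40×10^10 K⁴.
Q = 0.74 × 5.67×10⁻⁸ × 0.547 × 3.40×10^10 = 781 W.

Q ≈ 781 W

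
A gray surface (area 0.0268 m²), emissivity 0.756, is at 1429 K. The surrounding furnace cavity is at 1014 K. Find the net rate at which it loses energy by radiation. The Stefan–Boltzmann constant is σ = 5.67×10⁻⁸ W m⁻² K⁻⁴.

Q ≈ 3580 W

Q = εσA(T⁴ − T_s⁴). T⁴ − T_s⁴ = (1429)⁴ − (1014)⁴ = 4.17×10^12 − 1.06×10^12 = 3.11×10^12 K⁴.
Q = 0.756 × 5.67×10⁻⁸ × 0.0268 × 3.11×10^12 = 3580 W.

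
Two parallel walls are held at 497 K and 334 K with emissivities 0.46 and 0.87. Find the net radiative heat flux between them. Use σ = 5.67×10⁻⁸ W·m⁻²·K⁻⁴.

For two large parallel gray plates, q = σ(T₁⁴ − T₂⁴) / (1/ε₁ + 1/ε₂ − 1).
1/ε₁ + 1/ε₂ − 1 = 1/0.46 + 1/0.87 − 1 = 2.323.
T₁⁴ − T₂⁴ = 6.10×10^10 − 1.24×10^10 = 4.86×10^10 K⁴.
q = 5.67×10⁻⁸ × 4.86×10^10 / 2.323 = 1190 W/m².

q ≈ 1190 W/m²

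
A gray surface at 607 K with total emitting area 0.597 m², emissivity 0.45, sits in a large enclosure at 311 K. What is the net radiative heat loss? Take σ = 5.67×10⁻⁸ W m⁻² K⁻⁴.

Q ≈ 1930 W

Q = εσA(T⁴ − T_s⁴). T⁴ − T_s⁴ = (607)⁴ − (311)⁴ = 1.36×10^11 − 9.35×10^9 = 1.26×10^11 K⁴.
Q = 0.45 × 5.67×10⁻⁸ × 0.597 × 1.26×10^11 = 1930 W.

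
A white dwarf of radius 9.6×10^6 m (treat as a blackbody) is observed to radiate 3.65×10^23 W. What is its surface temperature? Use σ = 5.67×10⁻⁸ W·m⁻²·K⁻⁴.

T ≈ 8630 K

A = 4πr² = 4π × (9.6×10^6)² = 1.16×10^15 m².
From P = σAT⁴, T = (P / σA)^(1/4) = (3.65×10^23 / (5.67×10⁻⁸ × 1.16×10^15))^(1/4).
T = (5.56×10^15)^(1/4) = 8630 K.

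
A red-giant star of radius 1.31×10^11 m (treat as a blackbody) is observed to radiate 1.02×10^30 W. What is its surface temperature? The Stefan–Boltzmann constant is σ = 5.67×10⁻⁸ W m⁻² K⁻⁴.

T ≈ 3020 K

A = 4πr² = 4π × (1.31×10^11)² = 2.16×10^23 m².
From P = σAT⁴, T = (P / σA)^(1/4) = (1.02×10^30 / (5.67×10⁻⁸ × 2.16×10^23))^(1/4).
T = (8.34×10^13)^(1/4) = 3020 K.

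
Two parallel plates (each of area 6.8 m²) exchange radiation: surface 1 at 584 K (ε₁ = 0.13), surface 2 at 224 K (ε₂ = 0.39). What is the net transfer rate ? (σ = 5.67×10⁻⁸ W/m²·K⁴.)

Q ≈ 4740 W

For two large parallel gray plates, q = σ(T₁⁴ − T₂⁴) / (1/ε₁ + 1/ε₂ − 1).
1/ε₁ + 1/ε₂ − 1 = 1/0.13 + 1/0.39 − 1 = 9.256.
T₁⁴ − T₂⁴ = 1.16×10^11 − 2.52×10^9 = 1.14×10^11 K⁴.
q = 5.67×10⁻⁸ × 1.14×10^11 / 9.256 = 697 W/m².
Q = q·A = 697 × 6.8 = 4740 W.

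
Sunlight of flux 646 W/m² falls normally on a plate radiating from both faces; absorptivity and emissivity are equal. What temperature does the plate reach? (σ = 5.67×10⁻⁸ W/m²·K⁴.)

Absorbed flux αS = emitted flux 2εσT⁴ per unit area; with α = ε this gives T = (S/2σ)^(1/4).
T = (646 / (2 × 5.67×10⁻⁸))^(1/4) = (5.70×10^9)^(1/4).
T = 275 K.

T ≈ 275 K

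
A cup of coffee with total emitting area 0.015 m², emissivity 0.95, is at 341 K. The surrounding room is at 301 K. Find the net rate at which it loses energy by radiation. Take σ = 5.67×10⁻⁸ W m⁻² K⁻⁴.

Q ≈ 4.29 W

Q = εσA(T⁴ − T_s⁴). T⁴ − T_s⁴ = (341)⁴ − (301)⁴ = 1.35×10^10 − 8.21×10^9 = 5.31×10^9 K⁴.
Q = 0.95 × 5.67×10⁻⁸ × 0.0150 × 5.31×10^9 = 4.29 W.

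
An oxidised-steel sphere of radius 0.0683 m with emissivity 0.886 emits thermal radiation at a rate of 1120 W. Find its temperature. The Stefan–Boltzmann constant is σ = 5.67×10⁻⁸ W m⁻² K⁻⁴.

T ≈ 785 K

A = 4πr² = 4π × (0.0683)² = 0.0586 m².
From P = εσAT⁴, T = (P / εσA)^(1/4) = (1120 / (0.886 × 5.67×10⁻⁸ × 0.0586))^(1/4).
T = (3.80×10^11)^(1/4) = 785 K.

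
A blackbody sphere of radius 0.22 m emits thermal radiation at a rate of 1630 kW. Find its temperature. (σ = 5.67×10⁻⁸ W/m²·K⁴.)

T ≈ 2620 K

A = 4πr² = 4π × (0.22)² = 0.608 m².
From P = σAT⁴, T = (P / σA)^(1/4) = (1.63×10^6 / (5.67×10⁻⁸ × 0.608))^(1/4).
T = (4.73×10^13)^(1/4) = 2620 K.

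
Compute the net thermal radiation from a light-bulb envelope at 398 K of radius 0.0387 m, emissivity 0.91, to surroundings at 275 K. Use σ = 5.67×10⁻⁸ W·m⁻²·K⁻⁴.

Q ≈ 18.8 W

A = 4πr² = 4π × (0.0387)² = 0.0188 m².
Q = εσA(T⁴ − T_s⁴). T⁴ − T_s⁴ = (398)⁴ − (275)⁴ = 2.51×10^10 − 5.72×10^9 = 1.94×10^10 K⁴.
Q = 0.91 × 5.67×10⁻⁸ × 0.0188 × 1.94×10^10 = 18.8 W.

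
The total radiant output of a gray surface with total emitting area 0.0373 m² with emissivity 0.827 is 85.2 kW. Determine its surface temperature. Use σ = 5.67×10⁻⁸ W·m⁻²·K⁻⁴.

From P = εσAT⁴, T = (P / εσA)^(1/4) = (85200 / (0.827 × 5.67×10⁻⁸ × 0.0373))^(1/4).
T = (4.87×10^13)^(1/4) = 2640 K.

T ≈ 2640 K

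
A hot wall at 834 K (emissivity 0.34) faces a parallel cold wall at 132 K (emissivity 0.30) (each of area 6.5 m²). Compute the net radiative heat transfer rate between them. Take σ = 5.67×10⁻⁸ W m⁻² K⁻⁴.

For two large parallel gray plates, q = σ(T₁⁴ − T₂⁴) / (1/ε₁ + 1/ε₂ − 1).
1/ε₁ + 1/ε₂ − 1 = 1/0.34 + 1/0.30 − 1 = 5.275.
T₁⁴ − T₂⁴ = 4.84×10^11 − 3.04×10^8 = 4.83×10^11 K⁴.
q = 5.67×10⁻⁸ × 4.83×10^11 / 5.275 = 5200 W/m².
Q = q·A = 5200 × 6.5 = 33800 W.

Q ≈ 33800 W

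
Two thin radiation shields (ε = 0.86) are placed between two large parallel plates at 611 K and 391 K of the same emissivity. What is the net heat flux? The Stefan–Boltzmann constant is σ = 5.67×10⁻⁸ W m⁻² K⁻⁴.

q ≈ 1650 W/m²

Each of the 3 gaps contributes resistance (2/ε − 1) = 2/0.86 − 1 = 1.326; total = 3.977.
q = σ(T₁⁴ − T₂⁴) / 3.977 = 5.67×10⁻⁸ × 1.16×10^11 / 3.977 = 1650 W/m².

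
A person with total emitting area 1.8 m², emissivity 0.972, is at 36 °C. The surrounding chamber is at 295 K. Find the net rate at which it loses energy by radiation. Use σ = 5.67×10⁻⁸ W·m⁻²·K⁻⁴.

Convert: 36 °C = 309 K.
Q = εσA(T⁴ − T_s⁴). T⁴ − T_s⁴ = (309)⁴ − (295)⁴ = 9.12×10^9 − 7.57×10^9 = 1.54×10^9 K⁴.
Q = 0.972 × 5.67×10⁻⁸ × 1.80 × 1.54×10^9 = 153 W.

Q ≈ 153 W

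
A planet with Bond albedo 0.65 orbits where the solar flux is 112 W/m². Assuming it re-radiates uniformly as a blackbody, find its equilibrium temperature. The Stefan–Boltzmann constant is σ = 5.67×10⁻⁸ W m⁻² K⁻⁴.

T ≈ 115 K

Power absorbed = (1−a)S·πR²; power emitted = 4πR²σT⁴. Equating and cancelling πR²:
T = ((1−a)S / 4σ)^(1/4) = (39.2 / (4 × 5.67×10⁻⁸))^(1/4) = (1.73×10^8)^(1/4).
T = 115 K.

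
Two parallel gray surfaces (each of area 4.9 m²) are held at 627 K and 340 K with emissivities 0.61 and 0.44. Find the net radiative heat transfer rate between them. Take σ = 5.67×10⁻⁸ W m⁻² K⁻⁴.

For two large parallel gray plates, q = σ(T₁⁴ − T₂⁴) / (1/ε₁ + 1/ε₂ − 1).
1/ε₁ + 1/ε₂ − 1 = 1/0.61 + 1/0.44 − 1 = 2.912.
T₁⁴ − T₂⁴ = 1.55×10^11 − 1.34×10^10 = 1.41×10^11 K⁴.
q = 5.67×10⁻⁸ × 1.41×10^11 / 2.912 = 2750 W/m².
Q = q·A = 2750 × 4.9 = 13500 W.

Q ≈ 13500 W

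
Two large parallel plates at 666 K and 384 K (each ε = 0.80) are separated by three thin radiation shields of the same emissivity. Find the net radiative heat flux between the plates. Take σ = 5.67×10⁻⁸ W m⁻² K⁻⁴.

Each of the 4 gaps contributes resistance (2/ε − 1) = 2/0.80 − 1 = 1.500; total = 6.000.
q = σ(T₁⁴ − T₂⁴) / 6.000 = 5.67×10⁻⁸ × 1.75×10^11 / 6.000 = 1650 W/m².

q ≈ 1650 W/m²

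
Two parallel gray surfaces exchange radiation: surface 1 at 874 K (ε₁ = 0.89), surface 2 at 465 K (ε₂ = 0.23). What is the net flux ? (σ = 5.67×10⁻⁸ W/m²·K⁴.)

For two large parallel gray plates, q = σ(T₁⁴ − T₂⁴) / (1/ε₁ + 1/ε₂ − 1).
1/ε₁ + 1/ε₂ − 1 = 1/0.89 + 1/0.23 − 1 = 4.471.
T₁⁴ − T₂⁴ = 5.84×10^11 − 4.68×10^10 = 5.37×10^11 K⁴.
q = 5.67×10⁻⁸ × 5.37×10^11 / 4.471 = 6810 W/m².

q ≈ 6810 W/m²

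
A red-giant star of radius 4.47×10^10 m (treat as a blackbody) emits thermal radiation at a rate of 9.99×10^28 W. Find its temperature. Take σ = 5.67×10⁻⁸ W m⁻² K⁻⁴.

A = 4πr² = 4π × (4.47×10^10)² = 2.51×10^22 m².
From P = σAT⁴, T = (P / σA)^(1/4) = (9.99×10^28 / (5.67×10⁻⁸ × 2.51×10^22))^(1/4).
T = (7.02×10^13)^(1/4) = 2890 K.

T ≈ 2890 K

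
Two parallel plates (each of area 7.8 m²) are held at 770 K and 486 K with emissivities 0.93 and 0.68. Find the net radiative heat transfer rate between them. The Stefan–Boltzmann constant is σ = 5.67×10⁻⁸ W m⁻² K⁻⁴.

For two large parallel gray plates, q = σ(T₁⁴ − T₂⁴) / (1/ε₁ + 1/ε₂ − 1).
1/ε₁ + 1/ε₂ − 1 = 1/0.93 + 1/0.68 − 1 = 1.546.
T₁⁴ − T₂⁴ = 3.52×10^11 − 5.58×10^10 = 2.96×10^11 K⁴.
q = 5.67×10⁻⁸ × 2.96×10^11 / 1.546 = 10800 W/m².
Q = q·A = 10800 × 7.8 = 84600 W.

Q ≈ 84600 W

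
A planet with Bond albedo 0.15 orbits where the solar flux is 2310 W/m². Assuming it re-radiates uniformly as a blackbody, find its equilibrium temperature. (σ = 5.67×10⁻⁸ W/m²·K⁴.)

T ≈ 305 K

Power absorbed = (1−a)S·πR²; power emitted = 4πR²σT⁴. Equating and cancelling πR²:
T = ((1−a)S / 4σ)^(1/4) = (1960 / (4 × 5.67×10⁻⁸))^(1/4) = (8.66×10^9)^(1/4).
T = 305 K.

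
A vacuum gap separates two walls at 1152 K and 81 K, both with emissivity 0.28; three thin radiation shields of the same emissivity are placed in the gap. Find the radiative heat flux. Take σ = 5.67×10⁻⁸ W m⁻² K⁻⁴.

Each of the 4 gaps contributes resistance (2/ε − 1) = 2/0.28 − 1 = 6.143; total = 24.57.
q = σ(T₁⁴ − T₂⁴) / 24.57 = 5.67×10⁻⁸ × 1.76×10^12 / 24.57 = 4060 W/m².

q ≈ 4060 W/m²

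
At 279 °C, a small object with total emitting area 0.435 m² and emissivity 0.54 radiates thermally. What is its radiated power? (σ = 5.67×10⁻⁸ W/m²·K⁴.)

279 °C = 552 K.
Stefan–Boltzmann: P = εσAT⁴ = 0.54 × 5.67×10⁻⁸ × 0.435 × (552)⁴ = 0.54 × 5.67×10⁻⁸ × 0.435 × 9.28×10^10.
P = 1240 W.

P ≈ 1240 W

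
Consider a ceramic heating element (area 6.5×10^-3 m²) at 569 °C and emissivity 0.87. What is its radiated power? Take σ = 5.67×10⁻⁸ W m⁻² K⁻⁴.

569 °C = 842 K.
P = εσAT⁴ = 0.87 × 5.67×10⁻⁸ × 6.50×10^-3 × (842)⁴ = 0.87 × 5.67×10⁻⁸ × 6.50×10^-3 × 5.03×10^11.
P = 161 W.

P ≈ 161 W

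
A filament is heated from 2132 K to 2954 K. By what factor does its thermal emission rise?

ratio ≈ 3.69

P ∝ T⁴, so the ratio is (2954/2132)⁴ = (1.386)⁴ = 3.69.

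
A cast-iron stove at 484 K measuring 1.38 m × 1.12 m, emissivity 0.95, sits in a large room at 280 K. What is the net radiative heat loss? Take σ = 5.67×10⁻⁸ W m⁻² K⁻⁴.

A = 1.38 × 1.12 = 1.55 m².
Q = εσA(T⁴ − T_s⁴). T⁴ − T_s⁴ = (484)⁴ − (280)⁴ = 5.49×10^10 − 6.15×10^9 = 4.87×10^10 K⁴.
Q = 0.95 × 5.67×10⁻⁸ × 1.55 × 4.87×10^10 = 4060 W.

Q ≈ 4060 W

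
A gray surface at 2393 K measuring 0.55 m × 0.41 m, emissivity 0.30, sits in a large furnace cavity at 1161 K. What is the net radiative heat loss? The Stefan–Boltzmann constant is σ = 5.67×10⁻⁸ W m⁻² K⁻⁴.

Q ≈ 1.19×10^5 W

A = 0.55 × 0.41 = 0.226 m².
Q = εσA(T⁴ − T_s⁴). T⁴ − T_s⁴ = (2393)⁴ − (1161)⁴ = 3.28×10^13 − 1.82×10^12 = 3.10×10^13 K⁴.
Q = 0.30 × 5.67×10⁻⁸ × 0.226 × 3.10×10^13 = 1.19×10^5 W.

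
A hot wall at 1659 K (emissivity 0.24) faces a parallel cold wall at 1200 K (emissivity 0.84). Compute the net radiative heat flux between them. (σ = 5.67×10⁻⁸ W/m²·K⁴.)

For two large parallel gray plates, q = σ(T₁⁴ − T₂⁴) / (1/ε₁ + 1/ε₂ − 1).
1/ε₁ + 1/ε₂ − 1 = 1/0.24 + 1/0.84 − 1 = 4.357.
T₁⁴ − T₂⁴ = 7.58×10^12 − 2.07×10^12 = 5.50×10^12 K⁴.
q = 5.67×10⁻⁸ × 5.50×10^12 / 4.357 = 71600 W/m².

q ≈ 71600 W/m²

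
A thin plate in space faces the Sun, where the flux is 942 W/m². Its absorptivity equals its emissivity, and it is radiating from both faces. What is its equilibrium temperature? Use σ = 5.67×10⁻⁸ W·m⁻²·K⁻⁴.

T ≈ 302 K

Absorbed flux αS = emitted flux 2εσT⁴ per unit area; with α = ε this gives T = (S/2σ)^(1/4).
T = (942 / (2 × 5.67×10⁻⁸))^(1/4) = (8.31×10^9)^(1/4).
T = 302 K.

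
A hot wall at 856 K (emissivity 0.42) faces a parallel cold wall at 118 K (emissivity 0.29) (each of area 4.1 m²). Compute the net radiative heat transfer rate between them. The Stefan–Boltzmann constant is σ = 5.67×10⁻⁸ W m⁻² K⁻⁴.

Q ≈ 25800 W

For two large parallel gray plates, q = σ(T₁⁴ − T₂⁴) / (1/ε₁ + 1/ε₂ − 1).
1/ε₁ + 1/ε₂ − 1 = 1/0.42 + 1/0.29 − 1 = 4.829.
T₁⁴ − T₂⁴ = 5.37×10^11 − 1.94×10^8 = 5.37×10^11 K⁴.
q = 5.67×10⁻⁸ × 5.37×10^11 / 4.829 = 6300 W/m².
Q = q·A = 6300 × 4.1 = 25800 W.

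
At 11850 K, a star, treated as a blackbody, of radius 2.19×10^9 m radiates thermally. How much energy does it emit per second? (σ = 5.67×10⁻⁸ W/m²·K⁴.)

P ≈ 6.74×10^28 W

A = 4πr² = 4π × (2.19×10^9)² = 6.03×10^19 m².
P = σAT⁴ = 5.67×10⁻⁸ × 6.03×10^19 × (11850)⁴ = 5.67×10⁻⁸ × 6.03×10^19 × 1.97×10^16.
P = 6.74×10^28 W.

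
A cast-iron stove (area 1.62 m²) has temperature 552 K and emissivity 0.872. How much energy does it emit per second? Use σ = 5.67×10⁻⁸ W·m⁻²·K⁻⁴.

P ≈ 7440 W

P = εσAT⁴ = 0.872 × 5.67×10⁻⁸ × 1.62 × (552)⁴ = 0.872 × 5.67×10⁻⁸ × 1.62 × 9.28×10^10.
P = 7440 W.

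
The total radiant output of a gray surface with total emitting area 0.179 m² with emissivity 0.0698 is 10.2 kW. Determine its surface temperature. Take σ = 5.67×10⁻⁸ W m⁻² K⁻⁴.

T ≈ 1950 K

From P = εσAT⁴, T = (P / εσA)^(1/4) = (10200 / (0.0698 × 5.67×10⁻⁸ × 0.179))^(1/4).
T = (1.44×10^13)^(1/4) = 1950 K.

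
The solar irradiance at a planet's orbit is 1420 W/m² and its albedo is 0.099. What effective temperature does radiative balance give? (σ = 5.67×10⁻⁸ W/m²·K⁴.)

T ≈ 274 K

Power absorbed = (1−a)S·πR²; power emitted = 4πR²σT⁴. Equating and cancelling πR²:
T = ((1−a)S / 4σ)^(1/4) = (1280 / (4 × 5.67×10⁻⁸))^(1/4) = (5.64×10^9)^(1/4).
T = 274 K.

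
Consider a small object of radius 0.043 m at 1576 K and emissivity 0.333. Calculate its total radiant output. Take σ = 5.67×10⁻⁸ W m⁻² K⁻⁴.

A = 4πr² = 4π × (0.043)² = 0.0232 m².
P = εσAT⁴ = 0.333 × 5.67×10⁻⁸ × 0.0232 × (1576)⁴ = 0.333 × 5.67×10⁻⁸ × 0.0232 × 6.17×10^12.
P = 2710 W.

P ≈ 2710 W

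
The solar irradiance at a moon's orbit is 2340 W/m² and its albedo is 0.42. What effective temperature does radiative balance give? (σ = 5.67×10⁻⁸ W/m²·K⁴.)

T ≈ 278 K

Power absorbed = (1−a)S·πR²; power emitted = 4πR²σT⁴. Equating and cancelling πR²:
T = ((1−a)S / 4σ)^(1/4) = (1360 / (4 × 5.67×10⁻⁸))^(1/4) = (5.98×10^9)^(1/4).
T = 278 K.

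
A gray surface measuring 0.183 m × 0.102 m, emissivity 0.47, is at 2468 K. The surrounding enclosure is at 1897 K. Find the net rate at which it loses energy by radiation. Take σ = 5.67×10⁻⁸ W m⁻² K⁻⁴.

A = 0.183 × 0.102 = 0.0187 m².
Q = εσA(T⁴ − T_s⁴). T⁴ − T_s⁴ = (2468)⁴ − (1897)⁴ = 3.71×10^13 − 1.29×10^13 = 2.42×10^13 K⁴.
Q = 0.47 × 5.67×10⁻⁸ × 0.0187 × 2.42×10^13 = 12000 W.

Q ≈ 12000 W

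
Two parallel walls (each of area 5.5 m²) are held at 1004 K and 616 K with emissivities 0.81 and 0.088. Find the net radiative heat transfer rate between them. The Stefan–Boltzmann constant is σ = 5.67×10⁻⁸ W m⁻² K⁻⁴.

Q ≈ 23400 W

For two large parallel gray plates, q = σ(T₁⁴ − T₂⁴) / (1/ε₁ + 1/ε₂ − 1).
1/ε₁ + 1/ε₂ − 1 = 1/0.81 + 1/0.088 − 1 = 11.60.
T₁⁴ − T₂⁴ = 1.02×10^12 − 1.44×10^11 = 8.72×10^11 K⁴.
q = 5.67×10⁻⁸ × 8.72×10^11 / 11.60 = 4260 W/m².
Q = q·A = 4260 × 5.5 = 23400 W.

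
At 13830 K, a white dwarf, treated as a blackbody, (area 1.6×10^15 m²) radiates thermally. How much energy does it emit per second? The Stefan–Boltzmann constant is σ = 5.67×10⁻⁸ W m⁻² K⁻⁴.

P = σAT⁴ = 5.67×10⁻⁸ × 1.60×10^15 × (13830)⁴ = 5.67×10⁻⁸ × 1.60×10^15 × 3.66×10^16.
P = 3.32×10^24 W.

P ≈ 3.32×10^24 W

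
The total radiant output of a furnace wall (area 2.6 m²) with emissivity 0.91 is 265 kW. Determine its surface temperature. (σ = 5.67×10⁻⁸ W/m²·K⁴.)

From P = εσAT⁴, T = (P / εσA)^(1/4) = (2.65×10^5 / (0.91 × 5.67×10⁻⁸ × 2.60))^(1/4).
T = (1.98×10^12)^(1/4) = 1190 K.

T ≈ 1190 K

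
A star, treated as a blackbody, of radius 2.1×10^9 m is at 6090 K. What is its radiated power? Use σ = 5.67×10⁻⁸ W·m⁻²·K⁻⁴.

P ≈ 4.32×10^27 W

A = 4πr² = 4π × (2.1×10^9)² = 5.54×10^19 m².
P = σAT⁴ = 5.67×10⁻⁸ × 5.54×10^19 × (6090)⁴ = 5.67×10⁻⁸ × 5.54×10^19 × 1.38×10^15.
P = 4.32×10^27 W.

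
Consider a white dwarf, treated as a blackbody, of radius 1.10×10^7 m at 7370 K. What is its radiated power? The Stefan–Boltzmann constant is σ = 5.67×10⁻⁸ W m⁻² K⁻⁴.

A = 4πr² = 4π × (1.10×10^7)² = 1.52×10^15 m².
P = σAT⁴ = 5.67×10⁻⁸ × 1.52×10^15 × (7370)⁴ = 5.67×10⁻⁸ × 1.52×10^15 × 2.95×10^15.
P = 2.54×10^23 W.

P ≈ 2.54×10^23 W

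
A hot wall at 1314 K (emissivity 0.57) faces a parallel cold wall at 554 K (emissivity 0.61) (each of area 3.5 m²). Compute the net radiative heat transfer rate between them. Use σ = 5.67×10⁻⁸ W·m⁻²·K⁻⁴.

For two large parallel gray plates, q = σ(T₁⁴ − T₂⁴) / (1/ε₁ + 1/ε₂ − 1).
1/ε₁ + 1/ε₂ − 1 = 1/0.57 + 1/0.61 − 1 = 2.394.
T₁⁴ − T₂⁴ = 2.98×10^12 − 9.42×10^10 = 2.89×10^12 K⁴.
q = 5.67×10⁻⁸ × 2.89×10^12 / 2.394 = 68400 W/m².
Q = q·A = 68400 × 3.5 = 2.39×10^5 W.

Q ≈ 2.39×10^5 W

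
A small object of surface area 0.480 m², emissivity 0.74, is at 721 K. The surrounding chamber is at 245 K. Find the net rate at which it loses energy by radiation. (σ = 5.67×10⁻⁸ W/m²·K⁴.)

Q = εσA(T⁴ − T_s⁴). T⁴ − T_s⁴ = (721)⁴ − (245)⁴ = 2.70×10^11 − 3.60×10^9 = 2.67×10^11 K⁴.
Q = 0.74 × 5.67×10⁻⁸ × 0.480 × 2.67×10^11 = 5370 W.

Q ≈ 5370 W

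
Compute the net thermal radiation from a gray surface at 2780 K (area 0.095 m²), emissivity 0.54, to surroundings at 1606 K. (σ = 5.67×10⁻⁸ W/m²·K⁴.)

Q ≈ 1.54×10^5 W

Q = εσA(T⁴ − T_s⁴). T⁴ − T_s⁴ = (2780)⁴ − (1606)⁴ = 5.97×10^13 − 6.65×10^12 = 5.31×10^13 K⁴.
Q = 0.54 × 5.67×10⁻⁸ × 0.0950 × 5.31×10^13 = 1.54×10^5 W.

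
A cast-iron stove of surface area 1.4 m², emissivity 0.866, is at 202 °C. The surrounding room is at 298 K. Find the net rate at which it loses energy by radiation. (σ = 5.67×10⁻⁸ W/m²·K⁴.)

Q ≈ 2960 W

Convert: 202 °C = 475 K.
Q = εσA(T⁴ − T_s⁴). T⁴ − T_s⁴ = (475)⁴ − (298)⁴ = 5.09×10^10 − 7.89×10^9 = 4.30×10^10 K⁴.
Q = 0.866 × 5.67×10⁻⁸ × 1.40 × 4.30×10^10 = 2960 W.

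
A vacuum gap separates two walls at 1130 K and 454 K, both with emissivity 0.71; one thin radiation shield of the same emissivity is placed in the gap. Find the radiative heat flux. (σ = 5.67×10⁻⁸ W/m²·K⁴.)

Each of the 2 gaps contributes resistance (2/ε − 1) = 2/0.71 − 1 = 1.817; total = 3.634.
q = σ(T₁⁴ − T₂⁴) / 3.634 = 5.67×10⁻⁸ × 1.59×10^12 / 3.634 = 24800 W/m².

q ≈ 24800 W/m²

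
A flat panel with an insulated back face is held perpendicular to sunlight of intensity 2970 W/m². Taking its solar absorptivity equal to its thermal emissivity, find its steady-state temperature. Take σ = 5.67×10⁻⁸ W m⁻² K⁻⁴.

T ≈ 478 K

Absorbed flux αS = emitted flux εσT⁴ (one radiating face); with α = ε, T = (S/σ)^(1/4).
T = (2970 / 5.67×10⁻⁸)^(1/4) = (5.24×10^10)^(1/4).
T = 478 K.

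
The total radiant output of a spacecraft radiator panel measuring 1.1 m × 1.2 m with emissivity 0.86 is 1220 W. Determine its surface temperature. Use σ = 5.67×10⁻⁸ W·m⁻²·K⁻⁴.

T ≈ 371 K

A = 1.1 × 1.2 = 1.32 m².
From P = εσAT⁴, T = (P / εσA)^(1/4) = (1220 / (0.86 × 5.67×10⁻⁸ × 1.32))^(1/4).
T = (1.90×10^10)^(1/4) = 371 K.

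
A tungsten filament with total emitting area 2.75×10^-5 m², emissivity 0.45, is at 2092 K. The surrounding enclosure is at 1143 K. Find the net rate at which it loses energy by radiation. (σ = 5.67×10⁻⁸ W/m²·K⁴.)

Q ≈ 12.2 W

Q = εσA(T⁴ − T_s⁴). T⁴ − T_s⁴ = (2092)⁴ − (1143)⁴ = 1.92×10^13 − 1.71×10^12 = 1.74×10^13 K⁴.
Q = 0.45 × 5.67×10⁻⁸ × 2.75×10^-5 × 1.74×10^13 = 12.2 W.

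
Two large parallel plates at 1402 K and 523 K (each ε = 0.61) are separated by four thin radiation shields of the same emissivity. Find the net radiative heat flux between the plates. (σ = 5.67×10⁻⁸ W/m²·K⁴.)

Each of the 5 gaps contributes resistance (2/ε − 1) = 2/0.61 − 1 = 2.279; total = 11.39.
q = σ(T₁⁴ − T₂⁴) / 11.39 = 5.67×10⁻⁸ × 3.79×10^12 / 11.39 = 18900 W/m².

q ≈ 18900 W/m²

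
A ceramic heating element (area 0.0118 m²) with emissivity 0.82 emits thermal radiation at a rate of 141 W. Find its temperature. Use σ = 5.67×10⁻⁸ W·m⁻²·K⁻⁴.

T ≈ 712 K

From P = εσAT⁴, T = (P / εσA)^(1/4) = (141 / (0.82 × 5.67×10⁻⁸ × 0.0118))^(1/4).
T = (2.57×10^11)^(1/4) = 712 K.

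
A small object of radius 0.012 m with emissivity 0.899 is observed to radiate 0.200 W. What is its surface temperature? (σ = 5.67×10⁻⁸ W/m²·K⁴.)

T ≈ 216 K

A = 4πr² = 4π × (0.012)² = 1.81×10^-3 m².
From P = εσAT⁴, T = (P / εσA)^(1/4) = (0.200 / (0.899 × 5.67×10⁻⁸ × 1.81×10^-3))^(1/4).
T = (2.17×10^9)^(1/4) = 216 K.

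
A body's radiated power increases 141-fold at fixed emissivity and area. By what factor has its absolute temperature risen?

P ∝ T⁴ ⇒ T ∝ P^(1/4), so T scales by (141)^(1/4) = 3.45.

factor ≈ 3.45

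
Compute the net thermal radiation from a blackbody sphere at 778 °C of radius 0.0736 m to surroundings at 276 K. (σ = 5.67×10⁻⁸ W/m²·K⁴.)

A = 4πr² = 4π × (0.0736)² = 0.0681 m².
Convert: 778 °C = 1051 K.
Q = σA(T⁴ − T_s⁴). T⁴ − T_s⁴ = (1051)⁴ − (276)⁴ = 1.22×10^12 − 5.80×10^9 = 1.21×10^12 K⁴.
Q = 5.67×10⁻⁸ × 0.0681 × 1.21×10^12 = 4690 W.

Q ≈ 4690 W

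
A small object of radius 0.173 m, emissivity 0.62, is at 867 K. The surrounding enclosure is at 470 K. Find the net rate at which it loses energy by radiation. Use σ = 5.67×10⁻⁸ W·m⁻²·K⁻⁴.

A = 4πr² = 4π × (0.173)² = 0.376 m².
Q = εσA(T⁴ − T_s⁴). T⁴ − T_s⁴ = (867)⁴ − (470)⁴ = 5.65×10^11 − 4.88×10^10 = 5.16×10^11 K⁴.
Q = 0.62 × 5.67×10⁻⁸ × 0.376 × 5.16×10^11 = 6830 W.

Q ≈ 6830 W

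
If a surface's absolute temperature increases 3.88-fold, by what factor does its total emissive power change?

factor ≈ 227

P ∝ T⁴, so the power scales as (3.88)⁴ = 227.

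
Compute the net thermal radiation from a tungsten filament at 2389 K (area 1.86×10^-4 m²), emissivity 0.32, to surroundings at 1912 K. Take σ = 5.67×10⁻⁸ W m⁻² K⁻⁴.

Q = εσA(T⁴ − T_s⁴). T⁴ − T_s⁴ = (2389)⁴ − (1912)⁴ = 3.26×10^13 − 1.34×10^13 = 1.92×10^13 K⁴.
Q = 0.32 × 5.67×10⁻⁸ × 1.86×10^-4 × 1.92×10^13 = 64.8 W.

Q ≈ 64.8 W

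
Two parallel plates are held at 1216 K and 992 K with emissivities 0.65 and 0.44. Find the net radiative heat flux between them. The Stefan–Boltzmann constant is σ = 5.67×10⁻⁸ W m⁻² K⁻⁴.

For two large parallel gray plates, q = σ(T₁⁴ − T₂⁴) / (1/ε₁ + 1/ε₂ − 1).
1/ε₁ + 1/ε₂ − 1 = 1/0.65 + 1/0.44 − 1 = 2.811.
T₁⁴ − T₂⁴ = 2.19×10^12 − 9.68×10^11 = 1.22×10^12 K⁴.
q = 5.67×10⁻⁸ × 1.22×10^12 / 2.811 = 24600 W/m².

q ≈ 24600 W/m²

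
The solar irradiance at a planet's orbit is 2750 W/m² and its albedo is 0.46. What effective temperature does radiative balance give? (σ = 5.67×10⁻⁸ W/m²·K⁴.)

T ≈ 284 K

Power absorbed = (1−a)S·πR²; power emitted = 4πR²σT⁴. Equating and cancelling πR²:
T = ((1−a)S / 4σ)^(1/4) = (1480 / (4 × 5.67×10⁻⁸))^(1/4) = (6.55×10^9)^(1/4).
T = 284 K.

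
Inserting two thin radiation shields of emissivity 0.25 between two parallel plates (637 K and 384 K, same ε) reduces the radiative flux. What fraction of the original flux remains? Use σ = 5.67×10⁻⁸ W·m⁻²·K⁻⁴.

With N identical shields there are N+1 = 3 gaps in series, each with the same radiative resistance, so the flux falls to 1/(N+1) of its unshielded value.

ratio ≈ 0.333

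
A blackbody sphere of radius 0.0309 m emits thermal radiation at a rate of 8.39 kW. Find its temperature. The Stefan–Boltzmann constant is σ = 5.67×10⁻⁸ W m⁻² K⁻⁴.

A = 4πr² = 4π × (0.0309)² = 0.0120 m².
From P = σAT⁴, T = (P / σA)^(1/4) = (8390 / (5.67×10⁻⁸ × 0.0120))^(1/4).
T = (1.23×10^13)^(1/4) = 1870 K.

T ≈ 1870 K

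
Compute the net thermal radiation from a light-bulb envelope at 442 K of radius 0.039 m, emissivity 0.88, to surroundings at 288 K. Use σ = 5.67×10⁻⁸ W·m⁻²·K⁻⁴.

Q ≈ 29.8 W

A = 4πr² = 4π × (0.039)² = 0.0191 m².
Q = εσA(T⁴ − T_s⁴). T⁴ − T_s⁴ = (442)⁴ − (288)⁴ = 3.82×10^10 − 6.88×10^9 = 3.13×10^10 K⁴.
Q = 0.88 × 5.67×10⁻⁸ × 0.0191 × 3.13×10^10 = 29.8 W.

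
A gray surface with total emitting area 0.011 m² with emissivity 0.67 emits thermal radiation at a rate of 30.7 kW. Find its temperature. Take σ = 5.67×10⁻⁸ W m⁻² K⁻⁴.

From P = εσAT⁴, T = (P / εσA)^(1/4) = (30700 / (0.67 × 5.67×10⁻⁸ × 0.0110))^(1/4).
T = (7.35×10^13)^(1/4) = 2930 K.

T ≈ 2930 K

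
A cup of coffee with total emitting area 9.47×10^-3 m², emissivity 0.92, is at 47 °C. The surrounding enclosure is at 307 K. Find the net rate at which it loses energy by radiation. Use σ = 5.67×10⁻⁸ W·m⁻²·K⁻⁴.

Q ≈ 0.792 W

Convert: 47 °C = 320 K.
Q = εσA(T⁴ − T_s⁴). T⁴ − T_s⁴ = (320)⁴ − (307)⁴ = 1.05×10^10 − 8.88×10^9 = 1.60×10^9 K⁴.
Q = 0.92 × 5.67×10⁻⁸ × 9.47×10^-3 × 1.60×10^9 = 0.792 W.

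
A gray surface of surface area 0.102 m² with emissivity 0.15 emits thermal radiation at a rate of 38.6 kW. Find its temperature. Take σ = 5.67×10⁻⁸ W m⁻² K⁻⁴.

From P = εσAT⁴, T = (P / εσA)^(1/4) = (38600 / (0.15 × 5.67×10⁻⁸ × 0.102))^(1/4).
T = (4.45×10^13)^(1/4) = 2580 K.

T ≈ 2580 K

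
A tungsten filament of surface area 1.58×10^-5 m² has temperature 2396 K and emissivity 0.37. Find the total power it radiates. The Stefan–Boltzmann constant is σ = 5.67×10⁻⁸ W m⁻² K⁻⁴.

P ≈ 10.9 W

P = εσAT⁴ = 0.37 × 5.67×10⁻⁸ × 1.58×10^-5 × (2396)⁴ = 0.37 × 5.67×10⁻⁸ × 1.58×10^-5 × 3.30×10^13.
P = 10.9 W.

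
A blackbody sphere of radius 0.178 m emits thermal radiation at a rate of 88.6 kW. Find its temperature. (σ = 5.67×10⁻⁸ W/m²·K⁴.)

T ≈ 1410 K

A = 4πr² = 4π × (0.178)² = 0.398 m².
From P = σAT⁴, T = (P / σA)^(1/4) = (88600 / (5.67×10⁻⁸ × 0.398))^(1/4).
T = (3.92×10^12)^(1/4) = 1410 K.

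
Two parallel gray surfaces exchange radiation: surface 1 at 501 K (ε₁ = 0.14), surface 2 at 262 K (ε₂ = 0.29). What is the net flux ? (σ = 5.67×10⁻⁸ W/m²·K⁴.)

For two large parallel gray plates, q = σ(T₁⁴ − T₂⁴) / (1/ε₁ + 1/ε₂ − 1).
1/ε₁ + 1/ε₂ − 1 = 1/0.14 + 1/0.29 − 1 = 9.591.
T₁⁴ − T₂⁴ = 6.30×10^10 − 4.71×10^9 = 5.83×10^10 K⁴.
q = 5.67×10⁻⁸ × 5.83×10^10 / 9.591 = 345 W/m².

q ≈ 345 W/m²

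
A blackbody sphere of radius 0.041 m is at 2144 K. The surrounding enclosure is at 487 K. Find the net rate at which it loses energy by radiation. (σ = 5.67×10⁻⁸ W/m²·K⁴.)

A = 4πr² = 4π × (0.041)² = 0.0211 m².
Q = σA(T⁴ − T_s⁴). T⁴ − T_s⁴ = (2144)⁴ − (487)⁴ = 2.11×10^13 − 5.62×10^10 = 2.11×10^13 K⁴.
Q = 5.67×10⁻⁸ × 0.0211 × 2.11×10^13 = 25200 W.

Q ≈ 25200 W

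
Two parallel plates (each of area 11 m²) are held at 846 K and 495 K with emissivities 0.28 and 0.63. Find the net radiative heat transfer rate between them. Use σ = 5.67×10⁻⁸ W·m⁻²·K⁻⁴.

Q ≈ 67800 W

For two large parallel gray plates, q = σ(T₁⁴ − T₂⁴) / (1/ε₁ + 1/ε₂ − 1).
1/ε₁ + 1/ε₂ − 1 = 1/0.28 + 1/0.63 − 1 = 4.159.
T₁⁴ − T₂⁴ = 5.12×10^11 − 6.00×10^10 = 4.52×10^11 K⁴.
q = 5.67×10⁻⁸ × 4.52×10^11 / 4.159 = 6170 W/m².
Q = q·A = 6170 × 11 = 67800 W.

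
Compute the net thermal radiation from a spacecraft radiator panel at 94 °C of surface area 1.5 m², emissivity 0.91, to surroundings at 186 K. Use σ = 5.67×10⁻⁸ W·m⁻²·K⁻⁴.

Q ≈ 1310 W

Convert: 94 °C = 367 K.
Q = εσA(T⁴ − T_s⁴). T⁴ − T_s⁴ = (367)⁴ − (186)⁴ = 1.81×10^10 − 1.20×10^9 = 1.69×10^10 K⁴.
Q = 0.91 × 5.67×10⁻⁸ × 1.50 × 1.69×10^10 = 1310 W.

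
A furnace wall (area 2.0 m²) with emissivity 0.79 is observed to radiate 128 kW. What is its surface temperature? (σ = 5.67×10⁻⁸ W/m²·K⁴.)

T ≈ 1090 K

From P = εσAT⁴, T = (P / εσA)^(1/4) = (1.28×10^5 / (0.79 × 5.67×10⁻⁸ × 2.00))^(1/4).
T = (1.43×10^12)^(1/4) = 1090 K.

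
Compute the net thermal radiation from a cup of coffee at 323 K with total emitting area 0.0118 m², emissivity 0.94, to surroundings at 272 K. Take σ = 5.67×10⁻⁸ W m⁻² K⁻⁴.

Q ≈ 3.40 W

Q = εσA(T⁴ − T_s⁴). T⁴ − T_s⁴ = (323)⁴ − (272)⁴ = 1.09×10^10 − 5.47×10^9 = 5.41×10^9 K⁴.
Q = 0.94 × 5.67×10⁻⁸ × 0.0118 × 5.41×10^9 = 3.40 W.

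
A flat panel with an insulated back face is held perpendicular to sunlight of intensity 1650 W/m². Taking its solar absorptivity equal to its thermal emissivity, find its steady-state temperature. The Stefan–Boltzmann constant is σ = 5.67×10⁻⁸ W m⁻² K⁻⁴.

T ≈ 413 K

Absorbed flux αS = emitted flux εσT⁴ (one radiating face); with α = ε, T = (S/σ)^(1/4).
T = (1650 / 5.67×10⁻⁸)^(1/4) = (2.91×10^10)^(1/4).
T = 413 K.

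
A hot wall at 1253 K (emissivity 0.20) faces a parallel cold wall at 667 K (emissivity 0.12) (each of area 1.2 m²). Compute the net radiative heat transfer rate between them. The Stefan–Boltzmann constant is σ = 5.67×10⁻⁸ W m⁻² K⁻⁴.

For two large parallel gray plates, q = σ(T₁⁴ − T₂⁴) / (1/ε₁ + 1/ε₂ − 1).
1/ε₁ + 1/ε₂ − 1 = 1/0.20 + 1/0.12 − 1 = 12.33.
T₁⁴ − T₂⁴ = 2.46×10^12 − 1.98×10^11 = 2.27×10^12 K⁴.
q = 5.67×10⁻⁸ × 2.27×10^12 / 12.33 = 10400 W/m².
Q = q·A = 10400 × 1.2 = 12500 W.

Q ≈ 12500 W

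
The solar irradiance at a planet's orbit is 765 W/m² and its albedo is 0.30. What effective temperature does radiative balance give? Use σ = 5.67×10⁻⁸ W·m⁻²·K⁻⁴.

Power absorbed = (1−a)S·πR²; power emitted = 4πR²σT⁴. Equating and cancelling πR²:
T = ((1−a)S / 4σ)^(1/4) = (536 / (4 × 5.67×10⁻⁸))^(1/4) = (2.36×10^9)^(1/4).
T = 220 K.

T ≈ 220 K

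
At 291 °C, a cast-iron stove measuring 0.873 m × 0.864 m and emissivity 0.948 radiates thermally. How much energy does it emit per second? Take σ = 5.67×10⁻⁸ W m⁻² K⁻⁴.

A = 0.873 × 0.864 = 0.754 m².
291 °C = 564 K.
P = εσAT⁴ = 0.948 × 5.67×10⁻⁸ × 0.754 × (564)⁴ = 0.948 × 5.67×10⁻⁸ × 0.754 × 1.01×10^11.
P = 4100 W.

P ≈ 4100 W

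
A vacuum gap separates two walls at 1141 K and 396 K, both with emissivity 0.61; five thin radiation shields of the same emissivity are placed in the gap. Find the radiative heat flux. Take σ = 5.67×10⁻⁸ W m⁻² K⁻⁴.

q ≈ 6930 W/m²

Each of the 6 gaps contributes resistance (2/ε − 1) = 2/0.61 − 1 = 2.279; total = 13.67.
q = σ(T₁⁴ − T₂⁴) / 13.67 = 5.67×10⁻⁸ × 1.67×10^12 / 13.67 = 6930 W/m².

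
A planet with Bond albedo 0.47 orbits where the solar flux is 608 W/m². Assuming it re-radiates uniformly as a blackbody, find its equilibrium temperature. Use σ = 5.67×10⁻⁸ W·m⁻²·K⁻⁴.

Power absorbed = (1−a)S·πR²; power emitted = 4πR²σT⁴. Equating and cancelling πR²:
T = ((1−a)S / 4σ)^(1/4) = (322 / (4 × 5.67×10⁻⁸))^(1/4) = (1.42×10^9)^(1/4).
T = 194 K.

T ≈ 194 K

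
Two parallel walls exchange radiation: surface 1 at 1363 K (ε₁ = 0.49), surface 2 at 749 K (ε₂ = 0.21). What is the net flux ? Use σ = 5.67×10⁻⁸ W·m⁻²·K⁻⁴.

For two large parallel gray plates, q = σ(T₁⁴ − T₂⁴) / (1/ε₁ + 1/ε₂ − 1).
1/ε₁ + 1/ε₂ − 1 = 1/0.49 + 1/0.21 − 1 = 5.803.
T₁⁴ − T₂⁴ = 3.45×10^12 − 3.15×10^11 = 3.14×10^12 K⁴.
q = 5.67×10⁻⁸ × 3.14×10^12 / 5.803 = 30600 W/m².

q ≈ 30600 W/m²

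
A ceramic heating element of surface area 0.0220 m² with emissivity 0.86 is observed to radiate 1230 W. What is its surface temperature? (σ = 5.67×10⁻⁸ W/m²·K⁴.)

From P = εσAT⁴, T = (P / εσA)^(1/4) = (1230 / (0.86 × 5.67×10⁻⁸ × 0.0220))^(1/4).
T = (1.15×10^12)^(1/4) = 1030 K.

T ≈ 1030 K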